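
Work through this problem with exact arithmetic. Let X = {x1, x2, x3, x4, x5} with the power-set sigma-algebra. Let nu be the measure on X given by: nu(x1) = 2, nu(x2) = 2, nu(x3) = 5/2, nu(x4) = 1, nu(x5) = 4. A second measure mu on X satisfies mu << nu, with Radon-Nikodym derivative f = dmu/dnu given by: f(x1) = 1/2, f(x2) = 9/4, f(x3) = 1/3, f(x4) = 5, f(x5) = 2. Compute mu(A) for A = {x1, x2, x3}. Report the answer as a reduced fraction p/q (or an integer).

By the defining property of the Radon-Nikodym derivative, for every measurable set A,
  mu(A) = integral_A f dnu.
Since nu is a discrete measure concentrated on the atoms of X, the integral over A reduces to the sum
  mu(A) = sum_{x in A} f(x) * nu({x}).
Computing each term:
  x1: f(x1) * nu(x1) = 1/2 * 2 = 1.
  x2: f(x2) * nu(x2) = 9/4 * 2 = 9/2.
  x3: f(x3) * nu(x3) = 1/3 * 5/2 = 5/6.
Summing: mu(A) = 1 + 9/2 + 5/6 = 19/3.

19/3


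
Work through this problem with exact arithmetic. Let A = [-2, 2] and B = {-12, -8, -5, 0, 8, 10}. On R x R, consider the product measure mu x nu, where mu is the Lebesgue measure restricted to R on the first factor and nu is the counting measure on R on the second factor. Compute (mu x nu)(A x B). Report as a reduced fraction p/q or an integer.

For a measurable rectangle A x B, the product measure satisfies
  (mu x nu)(A x B) = mu(A) * nu(B).
  mu(A) = 4.
  nu(B) = 6.
  (mu x nu)(A x B) = 4 * 6 = 24.

24


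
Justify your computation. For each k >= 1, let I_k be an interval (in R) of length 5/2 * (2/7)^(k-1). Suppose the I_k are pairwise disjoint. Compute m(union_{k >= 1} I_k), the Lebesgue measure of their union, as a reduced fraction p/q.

By countable additivity of the Lebesgue measure on pairwise disjoint measurable sets,
  m(union_{k >= 1} I_k) = sum_{k >= 1} m(I_k) = sum_{k >= 1} a * r^(k-1),
  with a = 5/2 and r = 2/7.
Since 0 < r = 2/7 < 1, the geometric series converges:
  sum_{k >= 1} a * r^(k-1) = a / (1 - r).
  = 5/2 / (1 - 2/7)
  = 5/2 / (5/7)
  = 7/2.

7/2


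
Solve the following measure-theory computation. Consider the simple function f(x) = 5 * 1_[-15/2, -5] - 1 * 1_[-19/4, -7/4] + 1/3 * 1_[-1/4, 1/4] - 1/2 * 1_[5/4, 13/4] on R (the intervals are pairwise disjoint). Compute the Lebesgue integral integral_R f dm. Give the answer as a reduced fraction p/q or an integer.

For a simple function f = sum_i c_i * 1_{A_i} with disjoint A_i,
  integral f dm = sum_i c_i * m(A_i).
Lengths of the A_i:
  m(A_1) = -5 - (-15/2) = 5/2.
  m(A_2) = -7/4 - (-19/4) = 3.
  m(A_3) = 1/4 - (-1/4) = 1/2.
  m(A_4) = 13/4 - 5/4 = 2.
Contributions c_i * m(A_i):
  (5) * (5/2) = 25/2.
  (-1) * (3) = -3.
  (1/3) * (1/2) = 1/6.
  (-1/2) * (2) = -1.
Total: 25/2 - 3 + 1/6 - 1 = 26/3.

26/3


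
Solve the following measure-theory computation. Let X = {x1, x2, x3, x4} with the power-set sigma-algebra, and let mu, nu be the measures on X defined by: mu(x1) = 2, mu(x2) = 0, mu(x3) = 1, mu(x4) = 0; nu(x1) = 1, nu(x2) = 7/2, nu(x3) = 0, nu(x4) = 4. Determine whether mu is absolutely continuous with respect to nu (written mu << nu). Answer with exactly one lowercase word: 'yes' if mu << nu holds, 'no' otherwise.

mu << nu means: every nu-null measurable set is also mu-null; equivalently, for every atom x, if nu({x}) = 0 then mu({x}) = 0.
Checking each atom:
  x1: nu = 1 > 0 -> no constraint.
  x2: nu = 7/2 > 0 -> no constraint.
  x3: nu = 0, mu = 1 > 0 -> violates mu << nu.
  x4: nu = 4 > 0 -> no constraint.
The atom(s) x3 violate the condition (nu = 0 but mu > 0). Therefore mu is NOT absolutely continuous w.r.t. nu.

no


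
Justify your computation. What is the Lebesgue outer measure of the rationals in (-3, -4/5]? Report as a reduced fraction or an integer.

E = Q cap (-3, -4/5] is a subset of Q, which is countable. Enumerate Q = {q_1, q_2, ...}; for any eps > 0, cover q_k by the open interval (q_k - eps/2^(k+1), q_k + eps/2^(k+1)), of length eps/2^k. The total cover length is sum_{k>=1} eps/2^k = eps. Hence m*(E) <= m*(Q) <= eps for every eps > 0, and since outer measure is non-negative, m*(E) = 0.

0


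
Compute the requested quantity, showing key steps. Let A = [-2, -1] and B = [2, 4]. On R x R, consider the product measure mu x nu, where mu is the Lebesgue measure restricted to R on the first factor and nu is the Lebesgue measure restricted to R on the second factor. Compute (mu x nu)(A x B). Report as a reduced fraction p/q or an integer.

For a measurable rectangle A x B, the product measure satisfies
  (mu x nu)(A x B) = mu(A) * nu(B).
  mu(A) = 1.
  nu(B) = 2.
  (mu x nu)(A x B) = 1 * 2 = 2.

2


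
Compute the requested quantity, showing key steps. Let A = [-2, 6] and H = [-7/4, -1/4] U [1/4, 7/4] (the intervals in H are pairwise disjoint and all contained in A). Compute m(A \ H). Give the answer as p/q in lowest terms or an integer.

The ambient interval has length m(A) = 6 - (-2) = 8.
Since the holes are disjoint and sit inside A, by finite additivity
  m(H) = sum_i (b_i - a_i), and m(A \ H) = m(A) - m(H).
Computing the hole measures:
  m(H_1) = -1/4 - (-7/4) = 3/2.
  m(H_2) = 7/4 - 1/4 = 3/2.
Summed: m(H) = 3/2 + 3/2 = 3.
So m(A \ H) = 8 - 3 = 5.

5


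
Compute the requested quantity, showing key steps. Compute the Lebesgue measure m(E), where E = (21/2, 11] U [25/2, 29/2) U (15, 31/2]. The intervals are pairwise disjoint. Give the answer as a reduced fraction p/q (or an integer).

For pairwise disjoint intervals, m(union_i I_i) = sum_i m(I_i),
and m is invariant under swapping open/closed endpoints (single points have measure 0).
So m(E) = sum_i (b_i - a_i).
  I_1 has length 11 - 21/2 = 1/2.
  I_2 has length 29/2 - 25/2 = 2.
  I_3 has length 31/2 - 15 = 1/2.
Summing:
  m(E) = 1/2 + 2 + 1/2 = 3.

3


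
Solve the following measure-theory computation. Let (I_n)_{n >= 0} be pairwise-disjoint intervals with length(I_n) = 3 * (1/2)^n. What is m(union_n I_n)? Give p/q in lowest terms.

By countable additivity of the Lebesgue measure on pairwise disjoint measurable sets,
  m(union_{n >= 0} I_n) = sum_{n >= 0} m(I_n) = sum_{n >= 0} a * r^n,
  with a = 3 and r = 1/2.
Since 0 < r = 1/2 < 1, the geometric series converges:
  sum_{n >= 0} a * r^n = a / (1 - r).
  = 3 / (1 - 1/2)
  = 3 / (1/2)
  = 6.

6


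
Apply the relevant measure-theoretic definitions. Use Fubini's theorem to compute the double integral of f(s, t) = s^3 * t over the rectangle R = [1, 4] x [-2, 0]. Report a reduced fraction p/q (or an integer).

f(s, t) is a tensor product of a function of s and a function of t, and both factors are bounded continuous (hence Lebesgue integrable) on the rectangle, so Fubini's theorem applies:
  integral_R f d(m x m) = (integral_a1^b1 s^3 ds) * (integral_a2^b2 t dt).
Inner integral in s: integral_{1}^{4} s^3 ds = (4^4 - 1^4)/4
  = 255/4.
Inner integral in t: integral_{-2}^{0} t dt = (0^2 - (-2)^2)/2
  = -2.
Product: (255/4) * (-2) = -255/2.

-255/2


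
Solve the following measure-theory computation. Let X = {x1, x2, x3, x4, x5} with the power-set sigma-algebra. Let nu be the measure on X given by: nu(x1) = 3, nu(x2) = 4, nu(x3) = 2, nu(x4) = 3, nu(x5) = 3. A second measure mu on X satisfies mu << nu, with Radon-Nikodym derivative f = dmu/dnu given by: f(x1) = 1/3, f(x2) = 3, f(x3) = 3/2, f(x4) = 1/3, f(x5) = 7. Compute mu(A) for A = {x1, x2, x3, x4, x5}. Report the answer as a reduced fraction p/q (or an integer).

By the defining property of the Radon-Nikodym derivative, for every measurable set A,
  mu(A) = integral_A f dnu.
Since nu is a discrete measure concentrated on the atoms of X, the integral over A reduces to the sum
  mu(A) = sum_{x in A} f(x) * nu({x}).
Computing each term:
  x1: f(x1) * nu(x1) = 1/3 * 3 = 1.
  x2: f(x2) * nu(x2) = 3 * 4 = 12.
  x3: f(x3) * nu(x3) = 3/2 * 2 = 3.
  x4: f(x4) * nu(x4) = 1/3 * 3 = 1.
  x5: f(x5) * nu(x5) = 7 * 3 = 21.
Summing: mu(A) = 1 + 12 + 3 + 1 + 21 = 38.

38


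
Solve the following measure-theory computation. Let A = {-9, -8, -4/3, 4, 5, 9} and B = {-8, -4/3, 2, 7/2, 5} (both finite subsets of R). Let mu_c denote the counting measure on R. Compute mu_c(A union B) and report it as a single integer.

Counting measure on a finite set equals cardinality. By inclusion-exclusion, |A union B| = |A| + |B| - |A cap B|.
|A| = 6, |B| = 5, |A cap B| = 3.
So mu_c(A union B) = 6 + 5 - 3 = 8.

8


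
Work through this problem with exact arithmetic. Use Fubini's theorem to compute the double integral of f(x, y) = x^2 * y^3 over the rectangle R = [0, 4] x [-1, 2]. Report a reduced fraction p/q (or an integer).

f(x, y) is a tensor product of a function of x and a function of y, and both factors are bounded continuous (hence Lebesgue integrable) on the rectangle, so Fubini's theorem applies:
  integral_R f d(m x m) = (integral_a1^b1 x^2 dx) * (integral_a2^b2 y^3 dy).
Inner integral in x: integral_{0}^{4} x^2 dx = (4^3 - 0^3)/3
  = 64/3.
Inner integral in y: integral_{-1}^{2} y^3 dy = (2^4 - (-1)^4)/4
  = 15/4.
Product: (64/3) * (15/4) = 80.

80


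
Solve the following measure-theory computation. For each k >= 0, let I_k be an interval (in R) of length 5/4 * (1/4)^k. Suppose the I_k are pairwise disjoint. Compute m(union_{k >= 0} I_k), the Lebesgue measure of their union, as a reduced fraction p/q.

By countable additivity of the Lebesgue measure on pairwise disjoint measurable sets,
  m(union_{k >= 0} I_k) = sum_{k >= 0} m(I_k) = sum_{k >= 0} a * r^k,
  with a = 5/4 and r = 1/4.
Since 0 < r = 1/4 < 1, the geometric series converges:
  sum_{k >= 0} a * r^k = a / (1 - r).
  = 5/4 / (1 - 1/4)
  = 5/4 / (3/4)
  = 5/3.

5/3


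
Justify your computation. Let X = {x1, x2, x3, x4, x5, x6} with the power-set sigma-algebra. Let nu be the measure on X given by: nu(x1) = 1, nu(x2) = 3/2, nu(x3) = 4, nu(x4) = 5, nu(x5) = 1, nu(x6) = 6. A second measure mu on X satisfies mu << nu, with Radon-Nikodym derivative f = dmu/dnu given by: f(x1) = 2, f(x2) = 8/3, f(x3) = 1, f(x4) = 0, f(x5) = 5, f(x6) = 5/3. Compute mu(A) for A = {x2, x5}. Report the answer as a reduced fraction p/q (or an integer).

By the defining property of the Radon-Nikodym derivative, for every measurable set A,
  mu(A) = integral_A f dnu.
Since nu is a discrete measure concentrated on the atoms of X, the integral over A reduces to the sum
  mu(A) = sum_{x in A} f(x) * nu({x}).
Computing each term:
  x2: f(x2) * nu(x2) = 8/3 * 3/2 = 4.
  x5: f(x5) * nu(x5) = 5 * 1 = 5.
Summing: mu(A) = 4 + 5 = 9.

9


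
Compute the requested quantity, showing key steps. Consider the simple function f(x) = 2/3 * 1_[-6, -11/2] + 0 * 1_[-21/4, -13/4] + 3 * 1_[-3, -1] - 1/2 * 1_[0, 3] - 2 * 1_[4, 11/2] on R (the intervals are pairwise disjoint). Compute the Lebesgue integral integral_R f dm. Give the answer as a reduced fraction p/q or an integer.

For a simple function f = sum_i c_i * 1_{A_i} with disjoint A_i,
  integral f dm = sum_i c_i * m(A_i).
Lengths of the A_i:
  m(A_1) = -11/2 - (-6) = 1/2.
  m(A_2) = -13/4 - (-21/4) = 2.
  m(A_3) = -1 - (-3) = 2.
  m(A_4) = 3 - 0 = 3.
  m(A_5) = 11/2 - 4 = 3/2.
Contributions c_i * m(A_i):
  (2/3) * (1/2) = 1/3.
  (0) * (2) = 0.
  (3) * (2) = 6.
  (-1/2) * (3) = -3/2.
  (-2) * (3/2) = -3.
Total: 1/3 + 0 + 6 - 3/2 - 3 = 11/6.

11/6


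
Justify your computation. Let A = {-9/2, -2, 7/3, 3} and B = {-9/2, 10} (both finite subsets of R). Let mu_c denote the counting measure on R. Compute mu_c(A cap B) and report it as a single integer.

Counting measure on a finite set equals cardinality. mu_c(A cap B) = |A cap B| (elements appearing in both).
Enumerating the elements of A that also lie in B gives 1 element(s).
So mu_c(A cap B) = 1.

1


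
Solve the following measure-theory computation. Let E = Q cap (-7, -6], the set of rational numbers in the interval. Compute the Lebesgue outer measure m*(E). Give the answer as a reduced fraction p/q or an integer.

E = Q cap (-7, -6] is a subset of Q, which is countable. Enumerate Q = {q_1, q_2, ...}; for any eps > 0, cover q_k by the open interval (q_k - eps/2^(k+1), q_k + eps/2^(k+1)), of length eps/2^k. The total cover length is sum_{k>=1} eps/2^k = eps. Hence m*(E) <= m*(Q) <= eps for every eps > 0, and since outer measure is non-negative, m*(E) = 0.

0


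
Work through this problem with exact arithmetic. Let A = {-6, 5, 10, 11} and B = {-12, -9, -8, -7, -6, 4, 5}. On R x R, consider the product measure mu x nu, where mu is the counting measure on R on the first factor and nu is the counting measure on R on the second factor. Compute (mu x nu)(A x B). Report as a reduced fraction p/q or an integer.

For a measurable rectangle A x B, the product measure satisfies
  (mu x nu)(A x B) = mu(A) * nu(B).
  mu(A) = 4.
  nu(B) = 7.
  (mu x nu)(A x B) = 4 * 7 = 28.

28


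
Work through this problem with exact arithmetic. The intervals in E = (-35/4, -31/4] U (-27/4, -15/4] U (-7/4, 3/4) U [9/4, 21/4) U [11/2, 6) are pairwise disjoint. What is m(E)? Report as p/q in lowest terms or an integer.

For pairwise disjoint intervals, m(union_i I_i) = sum_i m(I_i),
and m is invariant under swapping open/closed endpoints (single points have measure 0).
So m(E) = sum_i (b_i - a_i).
  I_1 has length -31/4 - (-35/4) = 1.
  I_2 has length -15/4 - (-27/4) = 3.
  I_3 has length 3/4 - (-7/4) = 5/2.
  I_4 has length 21/4 - 9/4 = 3.
  I_5 has length 6 - 11/2 = 1/2.
Summing:
  m(E) = 1 + 3 + 5/2 + 3 + 1/2 = 10.

10


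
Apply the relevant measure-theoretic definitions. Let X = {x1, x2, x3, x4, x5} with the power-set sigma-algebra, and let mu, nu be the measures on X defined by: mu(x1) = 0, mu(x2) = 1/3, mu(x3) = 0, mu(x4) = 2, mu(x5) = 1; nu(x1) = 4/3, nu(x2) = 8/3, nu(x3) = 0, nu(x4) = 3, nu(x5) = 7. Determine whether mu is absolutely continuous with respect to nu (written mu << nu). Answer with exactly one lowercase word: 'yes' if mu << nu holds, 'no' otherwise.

mu << nu means: every nu-null measurable set is also mu-null; equivalently, for every atom x, if nu({x}) = 0 then mu({x}) = 0.
Checking each atom:
  x1: nu = 4/3 > 0 -> no constraint.
  x2: nu = 8/3 > 0 -> no constraint.
  x3: nu = 0, mu = 0 -> consistent with mu << nu.
  x4: nu = 3 > 0 -> no constraint.
  x5: nu = 7 > 0 -> no constraint.
No atom violates the condition. Therefore mu << nu.

yes


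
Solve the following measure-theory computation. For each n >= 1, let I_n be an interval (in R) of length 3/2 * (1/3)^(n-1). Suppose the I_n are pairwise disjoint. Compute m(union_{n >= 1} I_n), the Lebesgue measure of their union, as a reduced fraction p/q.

By countable additivity of the Lebesgue measure on pairwise disjoint measurable sets,
  m(union_{n >= 1} I_n) = sum_{n >= 1} m(I_n) = sum_{n >= 1} a * r^(n-1),
  with a = 3/2 and r = 1/3.
Since 0 < r = 1/3 < 1, the geometric series converges:
  sum_{n >= 1} a * r^(n-1) = a / (1 - r).
  = 3/2 / (1 - 1/3)
  = 3/2 / (2/3)
  = 9/4.

9/4


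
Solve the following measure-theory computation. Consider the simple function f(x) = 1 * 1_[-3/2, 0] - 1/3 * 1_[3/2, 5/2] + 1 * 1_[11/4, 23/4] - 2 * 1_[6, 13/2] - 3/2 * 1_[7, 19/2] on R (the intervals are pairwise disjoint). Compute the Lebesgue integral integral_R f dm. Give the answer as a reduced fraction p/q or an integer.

For a simple function f = sum_i c_i * 1_{A_i} with disjoint A_i,
  integral f dm = sum_i c_i * m(A_i).
Lengths of the A_i:
  m(A_1) = 0 - (-3/2) = 3/2.
  m(A_2) = 5/2 - 3/2 = 1.
  m(A_3) = 23/4 - 11/4 = 3.
  m(A_4) = 13/2 - 6 = 1/2.
  m(A_5) = 19/2 - 7 = 5/2.
Contributions c_i * m(A_i):
  (1) * (3/2) = 3/2.
  (-1/3) * (1) = -1/3.
  (1) * (3) = 3.
  (-2) * (1/2) = -1.
  (-3/2) * (5/2) = -15/4.
Total: 3/2 - 1/3 + 3 - 1 - 15/4 = -7/12.

-7/12


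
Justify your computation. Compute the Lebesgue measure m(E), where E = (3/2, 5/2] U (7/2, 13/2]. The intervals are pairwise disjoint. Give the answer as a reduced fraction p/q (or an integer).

For pairwise disjoint intervals, m(union_i I_i) = sum_i m(I_i),
and m is invariant under swapping open/closed endpoints (single points have measure 0).
So m(E) = sum_i (b_i - a_i).
  I_1 has length 5/2 - 3/2 = 1.
  I_2 has length 13/2 - 7/2 = 3.
Summing:
  m(E) = 1 + 3 = 4.

4


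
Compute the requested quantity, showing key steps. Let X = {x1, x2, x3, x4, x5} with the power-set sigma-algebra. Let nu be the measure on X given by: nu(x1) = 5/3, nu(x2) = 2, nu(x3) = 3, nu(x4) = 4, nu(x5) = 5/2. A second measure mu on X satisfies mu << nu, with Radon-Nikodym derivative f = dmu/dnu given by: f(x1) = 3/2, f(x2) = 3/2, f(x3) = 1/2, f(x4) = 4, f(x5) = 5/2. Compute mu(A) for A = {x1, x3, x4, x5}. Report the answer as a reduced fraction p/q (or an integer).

By the defining property of the Radon-Nikodym derivative, for every measurable set A,
  mu(A) = integral_A f dnu.
Since nu is a discrete measure concentrated on the atoms of X, the integral over A reduces to the sum
  mu(A) = sum_{x in A} f(x) * nu({x}).
Computing each term:
  x1: f(x1) * nu(x1) = 3/2 * 5/3 = 5/2.
  x3: f(x3) * nu(x3) = 1/2 * 3 = 3/2.
  x4: f(x4) * nu(x4) = 4 * 4 = 16.
  x5: f(x5) * nu(x5) = 5/2 * 5/2 = 25/4.
Summing: mu(A) = 5/2 + 3/2 + 16 + 25/4 = 105/4.

105/4


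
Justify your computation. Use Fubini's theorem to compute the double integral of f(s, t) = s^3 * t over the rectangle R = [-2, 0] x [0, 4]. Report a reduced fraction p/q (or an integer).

f(s, t) is a tensor product of a function of s and a function of t, and both factors are bounded continuous (hence Lebesgue integrable) on the rectangle, so Fubini's theorem applies:
  integral_R f d(m x m) = (integral_a1^b1 s^3 ds) * (integral_a2^b2 t dt).
Inner integral in s: integral_{-2}^{0} s^3 ds = (0^4 - (-2)^4)/4
  = -4.
Inner integral in t: integral_{0}^{4} t dt = (4^2 - 0^2)/2
  = 8.
Product: (-4) * (8) = -32.

-32


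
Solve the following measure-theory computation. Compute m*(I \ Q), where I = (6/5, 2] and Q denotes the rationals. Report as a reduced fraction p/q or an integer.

The interval I = (6/5, 2] has m(I) = 2 - 6/5 = 4/5 (endpoints are measure-zero, so open/closed/half-open agree). Write I = (I cap Q) u (I \ Q). The rationals in I are countable, so m*(I cap Q) = 0 (cover each rational by intervals whose total length is arbitrarily small). By countable subadditivity m*(I) <= m*(I cap Q) + m*(I \ Q), hence m*(I \ Q) >= m(I) = 4/5. The reverse inequality m*(I \ Q) <= m*(I) = 4/5 is trivial since (I \ Q) is a subset of I. Therefore m*(I \ Q) = 4/5.

4/5


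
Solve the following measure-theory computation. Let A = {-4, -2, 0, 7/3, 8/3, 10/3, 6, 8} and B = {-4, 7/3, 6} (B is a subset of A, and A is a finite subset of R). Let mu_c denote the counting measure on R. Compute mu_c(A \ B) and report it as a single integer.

Counting measure assigns mu_c(E) = |E| (number of elements) when E is finite. For B subset A, A \ B is the set of elements of A not in B, so |A \ B| = |A| - |B|.
|A| = 8, |B| = 3, so mu_c(A \ B) = 8 - 3 = 5.

5


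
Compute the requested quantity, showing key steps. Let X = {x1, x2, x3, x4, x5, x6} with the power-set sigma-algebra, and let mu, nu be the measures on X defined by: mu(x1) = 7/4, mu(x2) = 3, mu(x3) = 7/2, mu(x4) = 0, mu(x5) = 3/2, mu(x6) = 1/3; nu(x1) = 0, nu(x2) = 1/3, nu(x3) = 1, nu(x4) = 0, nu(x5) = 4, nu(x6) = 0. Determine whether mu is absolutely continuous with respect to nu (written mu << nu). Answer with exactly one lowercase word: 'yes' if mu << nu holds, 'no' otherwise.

mu << nu means: every nu-null measurable set is also mu-null; equivalently, for every atom x, if nu({x}) = 0 then mu({x}) = 0.
Checking each atom:
  x1: nu = 0, mu = 7/4 > 0 -> violates mu << nu.
  x2: nu = 1/3 > 0 -> no constraint.
  x3: nu = 1 > 0 -> no constraint.
  x4: nu = 0, mu = 0 -> consistent with mu << nu.
  x5: nu = 4 > 0 -> no constraint.
  x6: nu = 0, mu = 1/3 > 0 -> violates mu << nu.
The atom(s) x1, x6 violate the condition (nu = 0 but mu > 0). Therefore mu is NOT absolutely continuous w.r.t. nu.

no


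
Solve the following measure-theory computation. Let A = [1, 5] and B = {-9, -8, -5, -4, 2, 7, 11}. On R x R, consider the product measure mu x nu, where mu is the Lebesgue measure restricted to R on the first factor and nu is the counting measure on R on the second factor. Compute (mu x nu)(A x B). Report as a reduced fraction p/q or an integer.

For a measurable rectangle A x B, the product measure satisfies
  (mu x nu)(A x B) = mu(A) * nu(B).
  mu(A) = 4.
  nu(B) = 7.
  (mu x nu)(A x B) = 4 * 7 = 28.

28


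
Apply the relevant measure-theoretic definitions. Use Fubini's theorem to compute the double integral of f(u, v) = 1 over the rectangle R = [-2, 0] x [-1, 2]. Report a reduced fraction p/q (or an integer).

f(u, v) is a tensor product of a function of u and a function of v, and both factors are bounded continuous (hence Lebesgue integrable) on the rectangle, so Fubini's theorem applies:
  integral_R f d(m x m) = (integral_a1^b1 1 du) * (integral_a2^b2 1 dv).
Inner integral in u: integral_{-2}^{0} 1 du = (0^1 - (-2)^1)/1
  = 2.
Inner integral in v: integral_{-1}^{2} 1 dv = (2^1 - (-1)^1)/1
  = 3.
Product: (2) * (3) = 6.

6


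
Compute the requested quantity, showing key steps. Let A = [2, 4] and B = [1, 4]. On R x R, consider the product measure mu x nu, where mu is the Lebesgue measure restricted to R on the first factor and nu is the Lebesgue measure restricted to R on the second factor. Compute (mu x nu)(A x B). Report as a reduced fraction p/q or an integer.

For a measurable rectangle A x B, the product measure satisfies
  (mu x nu)(A x B) = mu(A) * nu(B).
  mu(A) = 2.
  nu(B) = 3.
  (mu x nu)(A x B) = 2 * 3 = 6.

6


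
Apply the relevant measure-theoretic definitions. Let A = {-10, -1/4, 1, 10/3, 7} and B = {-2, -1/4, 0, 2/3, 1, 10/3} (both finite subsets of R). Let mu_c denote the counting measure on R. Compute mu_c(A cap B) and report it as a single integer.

Counting measure on a finite set equals cardinality. mu_c(A cap B) = |A cap B| (elements appearing in both).
Enumerating the elements of A that also lie in B gives 3 element(s).
So mu_c(A cap B) = 3.

3


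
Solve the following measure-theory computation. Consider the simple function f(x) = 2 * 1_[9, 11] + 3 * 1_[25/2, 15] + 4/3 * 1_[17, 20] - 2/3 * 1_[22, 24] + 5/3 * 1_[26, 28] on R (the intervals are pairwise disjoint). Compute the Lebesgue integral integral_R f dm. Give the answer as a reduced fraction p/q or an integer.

For a simple function f = sum_i c_i * 1_{A_i} with disjoint A_i,
  integral f dm = sum_i c_i * m(A_i).
Lengths of the A_i:
  m(A_1) = 11 - 9 = 2.
  m(A_2) = 15 - 25/2 = 5/2.
  m(A_3) = 20 - 17 = 3.
  m(A_4) = 24 - 22 = 2.
  m(A_5) = 28 - 26 = 2.
Contributions c_i * m(A_i):
  (2) * (2) = 4.
  (3) * (5/2) = 15/2.
  (4/3) * (3) = 4.
  (-2/3) * (2) = -4/3.
  (5/3) * (2) = 10/3.
Total: 4 + 15/2 + 4 - 4/3 + 10/3 = 35/2.

35/2


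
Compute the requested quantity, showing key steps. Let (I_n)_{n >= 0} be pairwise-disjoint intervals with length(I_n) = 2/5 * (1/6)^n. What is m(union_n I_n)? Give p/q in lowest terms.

By countable additivity of the Lebesgue measure on pairwise disjoint measurable sets,
  m(union_{n >= 0} I_n) = sum_{n >= 0} m(I_n) = sum_{n >= 0} a * r^n,
  with a = 2/5 and r = 1/6.
Since 0 < r = 1/6 < 1, the geometric series converges:
  sum_{n >= 0} a * r^n = a / (1 - r).
  = 2/5 / (1 - 1/6)
  = 2/5 / (5/6)
  = 12/25.

12/25


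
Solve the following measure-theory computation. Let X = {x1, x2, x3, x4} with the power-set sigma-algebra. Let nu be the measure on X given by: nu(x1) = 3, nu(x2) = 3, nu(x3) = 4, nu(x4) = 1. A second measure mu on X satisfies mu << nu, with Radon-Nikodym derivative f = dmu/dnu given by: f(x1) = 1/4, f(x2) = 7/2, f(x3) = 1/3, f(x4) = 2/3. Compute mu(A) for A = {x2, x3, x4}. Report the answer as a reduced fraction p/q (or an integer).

By the defining property of the Radon-Nikodym derivative, for every measurable set A,
  mu(A) = integral_A f dnu.
Since nu is a discrete measure concentrated on the atoms of X, the integral over A reduces to the sum
  mu(A) = sum_{x in A} f(x) * nu({x}).
Computing each term:
  x2: f(x2) * nu(x2) = 7/2 * 3 = 21/2.
  x3: f(x3) * nu(x3) = 1/3 * 4 = 4/3.
  x4: f(x4) * nu(x4) = 2/3 * 1 = 2/3.
Summing: mu(A) = 21/2 + 4/3 + 2/3 = 25/2.

25/2


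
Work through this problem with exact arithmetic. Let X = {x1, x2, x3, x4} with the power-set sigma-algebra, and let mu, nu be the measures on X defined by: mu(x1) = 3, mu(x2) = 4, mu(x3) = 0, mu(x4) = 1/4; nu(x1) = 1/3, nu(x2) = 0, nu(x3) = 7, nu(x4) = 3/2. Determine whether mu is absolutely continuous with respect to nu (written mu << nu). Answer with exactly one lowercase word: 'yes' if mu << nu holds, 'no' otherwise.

mu << nu means: every nu-null measurable set is also mu-null; equivalently, for every atom x, if nu({x}) = 0 then mu({x}) = 0.
Checking each atom:
  x1: nu = 1/3 > 0 -> no constraint.
  x2: nu = 0, mu = 4 > 0 -> violates mu << nu.
  x3: nu = 7 > 0 -> no constraint.
  x4: nu = 3/2 > 0 -> no constraint.
The atom(s) x2 violate the condition (nu = 0 but mu > 0). Therefore mu is NOT absolutely continuous w.r.t. nu.

no


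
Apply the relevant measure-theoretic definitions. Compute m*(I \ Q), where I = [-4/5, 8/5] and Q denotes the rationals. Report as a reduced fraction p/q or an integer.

The interval I = [-4/5, 8/5] has m(I) = 8/5 - (-4/5) = 12/5 (endpoints are measure-zero, so open/closed/half-open agree). Write I = (I cap Q) u (I \ Q). The rationals in I are countable, so m*(I cap Q) = 0 (cover each rational by intervals whose total length is arbitrarily small). By countable subadditivity m*(I) <= m*(I cap Q) + m*(I \ Q), hence m*(I \ Q) >= m(I) = 12/5. The reverse inequality m*(I \ Q) <= m*(I) = 12/5 is trivial since (I \ Q) is a subset of I. Therefore m*(I \ Q) = 12/5.

12/5


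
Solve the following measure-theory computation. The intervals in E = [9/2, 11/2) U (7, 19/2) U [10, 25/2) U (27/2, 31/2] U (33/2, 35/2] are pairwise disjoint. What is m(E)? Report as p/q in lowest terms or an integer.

For pairwise disjoint intervals, m(union_i I_i) = sum_i m(I_i),
and m is invariant under swapping open/closed endpoints (single points have measure 0).
So m(E) = sum_i (b_i - a_i).
  I_1 has length 11/2 - 9/2 = 1.
  I_2 has length 19/2 - 7 = 5/2.
  I_3 has length 25/2 - 10 = 5/2.
  I_4 has length 31/2 - 27/2 = 2.
  I_5 has length 35/2 - 33/2 = 1.
Summing:
  m(E) = 1 + 5/2 + 5/2 + 2 + 1 = 9.

9


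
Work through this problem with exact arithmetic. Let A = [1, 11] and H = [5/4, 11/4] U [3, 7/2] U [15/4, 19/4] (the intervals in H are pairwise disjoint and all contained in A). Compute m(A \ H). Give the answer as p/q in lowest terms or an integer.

The ambient interval has length m(A) = 11 - 1 = 10.
Since the holes are disjoint and sit inside A, by finite additivity
  m(H) = sum_i (b_i - a_i), and m(A \ H) = m(A) - m(H).
Computing the hole measures:
  m(H_1) = 11/4 - 5/4 = 3/2.
  m(H_2) = 7/2 - 3 = 1/2.
  m(H_3) = 19/4 - 15/4 = 1.
Summed: m(H) = 3/2 + 1/2 + 1 = 3.
So m(A \ H) = 10 - 3 = 7.

7


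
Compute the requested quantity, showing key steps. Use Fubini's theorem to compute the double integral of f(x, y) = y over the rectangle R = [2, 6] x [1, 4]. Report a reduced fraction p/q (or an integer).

f(x, y) is a tensor product of a function of x and a function of y, and both factors are bounded continuous (hence Lebesgue integrable) on the rectangle, so Fubini's theorem applies:
  integral_R f d(m x m) = (integral_a1^b1 1 dx) * (integral_a2^b2 y dy).
Inner integral in x: integral_{2}^{6} 1 dx = (6^1 - 2^1)/1
  = 4.
Inner integral in y: integral_{1}^{4} y dy = (4^2 - 1^2)/2
  = 15/2.
Product: (4) * (15/2) = 30.

30


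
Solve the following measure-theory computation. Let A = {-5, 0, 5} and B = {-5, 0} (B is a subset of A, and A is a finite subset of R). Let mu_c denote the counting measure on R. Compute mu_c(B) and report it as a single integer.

Counting measure assigns mu_c(E) = |E| (number of elements) when E is finite.
B has 2 element(s), so mu_c(B) = 2.

2


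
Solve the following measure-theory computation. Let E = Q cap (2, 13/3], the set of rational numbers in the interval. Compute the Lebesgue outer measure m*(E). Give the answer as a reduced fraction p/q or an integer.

Q cap (2, 13/3] is countable; list its elements as q_1, q_2, ... . Fix eps > 0 and cover the k-th point by an interval of length eps * 2^(-k). The cover has total length eps * sum_{k>=1} 2^(-k) = eps, so by definition of outer measure m*(Q cap (2, 13/3]) <= eps. Since eps was arbitrary and m* >= 0, the outer measure is 0.

0


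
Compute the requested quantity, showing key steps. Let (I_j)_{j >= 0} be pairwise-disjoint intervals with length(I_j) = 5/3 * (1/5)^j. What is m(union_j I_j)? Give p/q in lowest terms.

By countable additivity of the Lebesgue measure on pairwise disjoint measurable sets,
  m(union_{j >= 0} I_j) = sum_{j >= 0} m(I_j) = sum_{j >= 0} a * r^j,
  with a = 5/3 and r = 1/5.
Since 0 < r = 1/5 < 1, the geometric series converges:
  sum_{j >= 0} a * r^j = a / (1 - r).
  = 5/3 / (1 - 1/5)
  = 5/3 / (4/5)
  = 25/12.

25/12


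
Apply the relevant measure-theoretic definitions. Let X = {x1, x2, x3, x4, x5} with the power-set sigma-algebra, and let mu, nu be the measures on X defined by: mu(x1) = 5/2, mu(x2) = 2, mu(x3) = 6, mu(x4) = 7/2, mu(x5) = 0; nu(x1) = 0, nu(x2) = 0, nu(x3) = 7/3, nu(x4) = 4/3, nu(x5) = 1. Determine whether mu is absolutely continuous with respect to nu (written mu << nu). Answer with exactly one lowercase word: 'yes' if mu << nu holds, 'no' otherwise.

mu << nu means: every nu-null measurable set is also mu-null; equivalently, for every atom x, if nu({x}) = 0 then mu({x}) = 0.
Checking each atom:
  x1: nu = 0, mu = 5/2 > 0 -> violates mu << nu.
  x2: nu = 0, mu = 2 > 0 -> violates mu << nu.
  x3: nu = 7/3 > 0 -> no constraint.
  x4: nu = 4/3 > 0 -> no constraint.
  x5: nu = 1 > 0 -> no constraint.
The atom(s) x1, x2 violate the condition (nu = 0 but mu > 0). Therefore mu is NOT absolutely continuous w.r.t. nu.

no


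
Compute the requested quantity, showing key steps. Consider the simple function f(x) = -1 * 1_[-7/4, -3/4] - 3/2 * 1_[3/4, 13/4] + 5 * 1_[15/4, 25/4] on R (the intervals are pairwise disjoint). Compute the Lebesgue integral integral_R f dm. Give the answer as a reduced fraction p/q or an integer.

For a simple function f = sum_i c_i * 1_{A_i} with disjoint A_i,
  integral f dm = sum_i c_i * m(A_i).
Lengths of the A_i:
  m(A_1) = -3/4 - (-7/4) = 1.
  m(A_2) = 13/4 - 3/4 = 5/2.
  m(A_3) = 25/4 - 15/4 = 5/2.
Contributions c_i * m(A_i):
  (-1) * (1) = -1.
  (-3/2) * (5/2) = -15/4.
  (5) * (5/2) = 25/2.
Total: -1 - 15/4 + 25/2 = 31/4.

31/4


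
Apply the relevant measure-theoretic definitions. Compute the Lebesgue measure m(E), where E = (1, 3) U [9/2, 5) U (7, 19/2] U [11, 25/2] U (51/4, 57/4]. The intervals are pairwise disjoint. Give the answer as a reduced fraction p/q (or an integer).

For pairwise disjoint intervals, m(union_i I_i) = sum_i m(I_i),
and m is invariant under swapping open/closed endpoints (single points have measure 0).
So m(E) = sum_i (b_i - a_i).
  I_1 has length 3 - 1 = 2.
  I_2 has length 5 - 9/2 = 1/2.
  I_3 has length 19/2 - 7 = 5/2.
  I_4 has length 25/2 - 11 = 3/2.
  I_5 has length 57/4 - 51/4 = 3/2.
Summing:
  m(E) = 2 + 1/2 + 5/2 + 3/2 + 3/2 = 8.

8


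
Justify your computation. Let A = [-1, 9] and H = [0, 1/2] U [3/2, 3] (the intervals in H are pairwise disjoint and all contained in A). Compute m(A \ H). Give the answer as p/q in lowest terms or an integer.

The ambient interval has length m(A) = 9 - (-1) = 10.
Since the holes are disjoint and sit inside A, by finite additivity
  m(H) = sum_i (b_i - a_i), and m(A \ H) = m(A) - m(H).
Computing the hole measures:
  m(H_1) = 1/2 - 0 = 1/2.
  m(H_2) = 3 - 3/2 = 3/2.
Summed: m(H) = 1/2 + 3/2 = 2.
So m(A \ H) = 10 - 2 = 8.

8


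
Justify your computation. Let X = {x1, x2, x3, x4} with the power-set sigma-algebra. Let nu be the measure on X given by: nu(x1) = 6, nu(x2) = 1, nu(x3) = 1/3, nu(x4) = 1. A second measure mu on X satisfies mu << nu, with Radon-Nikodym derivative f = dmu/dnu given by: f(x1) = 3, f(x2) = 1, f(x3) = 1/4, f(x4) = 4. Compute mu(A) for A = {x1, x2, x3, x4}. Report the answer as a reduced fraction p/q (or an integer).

By the defining property of the Radon-Nikodym derivative, for every measurable set A,
  mu(A) = integral_A f dnu.
Since nu is a discrete measure concentrated on the atoms of X, the integral over A reduces to the sum
  mu(A) = sum_{x in A} f(x) * nu({x}).
Computing each term:
  x1: f(x1) * nu(x1) = 3 * 6 = 18.
  x2: f(x2) * nu(x2) = 1 * 1 = 1.
  x3: f(x3) * nu(x3) = 1/4 * 1/3 = 1/12.
  x4: f(x4) * nu(x4) = 4 * 1 = 4.
Summing: mu(A) = 18 + 1 + 1/12 + 4 = 277/12.

277/12


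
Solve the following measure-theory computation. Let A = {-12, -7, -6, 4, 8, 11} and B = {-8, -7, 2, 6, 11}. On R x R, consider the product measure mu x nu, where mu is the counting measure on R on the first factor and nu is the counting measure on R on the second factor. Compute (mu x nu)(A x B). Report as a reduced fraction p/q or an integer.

For a measurable rectangle A x B, the product measure satisfies
  (mu x nu)(A x B) = mu(A) * nu(B).
  mu(A) = 6.
  nu(B) = 5.
  (mu x nu)(A x B) = 6 * 5 = 30.

30


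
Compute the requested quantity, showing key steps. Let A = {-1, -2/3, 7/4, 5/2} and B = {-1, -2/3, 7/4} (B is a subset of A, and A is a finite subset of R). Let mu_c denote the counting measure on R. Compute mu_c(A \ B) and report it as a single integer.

Counting measure assigns mu_c(E) = |E| (number of elements) when E is finite. For B subset A, A \ B is the set of elements of A not in B, so |A \ B| = |A| - |B|.
|A| = 4, |B| = 3, so mu_c(A \ B) = 4 - 3 = 1.

1


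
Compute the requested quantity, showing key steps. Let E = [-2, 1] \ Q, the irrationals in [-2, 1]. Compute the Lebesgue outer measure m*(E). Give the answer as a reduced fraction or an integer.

The interval I = [-2, 1] has m(I) = 1 - (-2) = 3 (endpoints are measure-zero, so open/closed/half-open agree). Write I = (I cap Q) u (I \ Q). The rationals in I are countable, so m*(I cap Q) = 0 (cover each rational by intervals whose total length is arbitrarily small). By countable subadditivity m*(I) <= m*(I cap Q) + m*(I \ Q), hence m*(I \ Q) >= m(I) = 3. The reverse inequality m*(I \ Q) <= m*(I) = 3 is trivial since (I \ Q) is a subset of I. Therefore m*(I \ Q) = 3.

3


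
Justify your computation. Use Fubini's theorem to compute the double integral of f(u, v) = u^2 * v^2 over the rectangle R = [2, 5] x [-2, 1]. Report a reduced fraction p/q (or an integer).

f(u, v) is a tensor product of a function of u and a function of v, and both factors are bounded continuous (hence Lebesgue integrable) on the rectangle, so Fubini's theorem applies:
  integral_R f d(m x m) = (integral_a1^b1 u^2 du) * (integral_a2^b2 v^2 dv).
Inner integral in u: integral_{2}^{5} u^2 du = (5^3 - 2^3)/3
  = 39.
Inner integral in v: integral_{-2}^{1} v^2 dv = (1^3 - (-2)^3)/3
  = 3.
Product: (39) * (3) = 117.

117


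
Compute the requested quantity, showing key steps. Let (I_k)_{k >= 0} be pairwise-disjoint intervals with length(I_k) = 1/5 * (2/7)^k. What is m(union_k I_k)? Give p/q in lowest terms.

By countable additivity of the Lebesgue measure on pairwise disjoint measurable sets,
  m(union_{k >= 0} I_k) = sum_{k >= 0} m(I_k) = sum_{k >= 0} a * r^k,
  with a = 1/5 and r = 2/7.
Since 0 < r = 2/7 < 1, the geometric series converges:
  sum_{k >= 0} a * r^k = a / (1 - r).
  = 1/5 / (1 - 2/7)
  = 1/5 / (5/7)
  = 7/25.

7/25


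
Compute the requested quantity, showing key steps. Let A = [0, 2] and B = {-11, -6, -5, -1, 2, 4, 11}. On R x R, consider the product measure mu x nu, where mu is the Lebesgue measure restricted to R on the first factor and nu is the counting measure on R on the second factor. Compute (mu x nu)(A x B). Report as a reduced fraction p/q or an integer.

For a measurable rectangle A x B, the product measure satisfies
  (mu x nu)(A x B) = mu(A) * nu(B).
  mu(A) = 2.
  nu(B) = 7.
  (mu x nu)(A x B) = 2 * 7 = 14.

14


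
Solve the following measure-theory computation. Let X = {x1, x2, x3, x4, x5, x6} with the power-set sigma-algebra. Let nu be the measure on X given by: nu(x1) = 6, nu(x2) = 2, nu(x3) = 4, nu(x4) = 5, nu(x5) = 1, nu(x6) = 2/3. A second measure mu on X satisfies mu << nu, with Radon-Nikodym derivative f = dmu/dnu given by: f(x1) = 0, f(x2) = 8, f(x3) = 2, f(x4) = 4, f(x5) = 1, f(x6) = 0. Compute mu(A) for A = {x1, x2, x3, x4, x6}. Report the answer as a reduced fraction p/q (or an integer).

By the defining property of the Radon-Nikodym derivative, for every measurable set A,
  mu(A) = integral_A f dnu.
Since nu is a discrete measure concentrated on the atoms of X, the integral over A reduces to the sum
  mu(A) = sum_{x in A} f(x) * nu({x}).
Computing each term:
  x1: f(x1) * nu(x1) = 0 * 6 = 0.
  x2: f(x2) * nu(x2) = 8 * 2 = 16.
  x3: f(x3) * nu(x3) = 2 * 4 = 8.
  x4: f(x4) * nu(x4) = 4 * 5 = 20.
  x6: f(x6) * nu(x6) = 0 * 2/3 = 0.
Summing: mu(A) = 0 + 16 + 8 + 20 + 0 = 44.

44


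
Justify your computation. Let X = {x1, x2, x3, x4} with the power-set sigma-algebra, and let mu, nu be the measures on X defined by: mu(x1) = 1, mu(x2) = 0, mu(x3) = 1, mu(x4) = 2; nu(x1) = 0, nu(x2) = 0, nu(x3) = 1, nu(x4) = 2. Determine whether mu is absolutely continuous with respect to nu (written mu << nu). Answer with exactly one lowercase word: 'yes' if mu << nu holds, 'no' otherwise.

mu << nu means: every nu-null measurable set is also mu-null; equivalently, for every atom x, if nu({x}) = 0 then mu({x}) = 0.
Checking each atom:
  x1: nu = 0, mu = 1 > 0 -> violates mu << nu.
  x2: nu = 0, mu = 0 -> consistent with mu << nu.
  x3: nu = 1 > 0 -> no constraint.
  x4: nu = 2 > 0 -> no constraint.
The atom(s) x1 violate the condition (nu = 0 but mu > 0). Therefore mu is NOT absolutely continuous w.r.t. nu.

no


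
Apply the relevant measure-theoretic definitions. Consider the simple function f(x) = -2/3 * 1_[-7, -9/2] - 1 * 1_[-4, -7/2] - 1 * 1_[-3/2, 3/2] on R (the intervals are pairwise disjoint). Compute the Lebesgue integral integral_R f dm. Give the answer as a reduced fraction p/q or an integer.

For a simple function f = sum_i c_i * 1_{A_i} with disjoint A_i,
  integral f dm = sum_i c_i * m(A_i).
Lengths of the A_i:
  m(A_1) = -9/2 - (-7) = 5/2.
  m(A_2) = -7/2 - (-4) = 1/2.
  m(A_3) = 3/2 - (-3/2) = 3.
Contributions c_i * m(A_i):
  (-2/3) * (5/2) = -5/3.
  (-1) * (1/2) = -1/2.
  (-1) * (3) = -3.
Total: -5/3 - 1/2 - 3 = -31/6.

-31/6


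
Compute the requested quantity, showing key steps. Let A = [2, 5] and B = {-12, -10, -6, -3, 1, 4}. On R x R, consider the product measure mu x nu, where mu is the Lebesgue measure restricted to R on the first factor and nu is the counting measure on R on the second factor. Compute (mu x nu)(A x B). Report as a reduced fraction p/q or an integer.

For a measurable rectangle A x B, the product measure satisfies
  (mu x nu)(A x B) = mu(A) * nu(B).
  mu(A) = 3.
  nu(B) = 6.
  (mu x nu)(A x B) = 3 * 6 = 18.

18


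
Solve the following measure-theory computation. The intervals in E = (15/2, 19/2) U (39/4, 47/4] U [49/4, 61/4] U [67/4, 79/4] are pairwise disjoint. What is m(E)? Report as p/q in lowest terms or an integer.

For pairwise disjoint intervals, m(union_i I_i) = sum_i m(I_i),
and m is invariant under swapping open/closed endpoints (single points have measure 0).
So m(E) = sum_i (b_i - a_i).
  I_1 has length 19/2 - 15/2 = 2.
  I_2 has length 47/4 - 39/4 = 2.
  I_3 has length 61/4 - 49/4 = 3.
  I_4 has length 79/4 - 67/4 = 3.
Summing:
  m(E) = 2 + 2 + 3 + 3 = 10.

10


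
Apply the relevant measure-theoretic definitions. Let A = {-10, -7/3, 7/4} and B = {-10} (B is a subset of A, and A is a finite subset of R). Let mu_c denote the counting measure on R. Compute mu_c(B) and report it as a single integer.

Counting measure assigns mu_c(E) = |E| (number of elements) when E is finite.
B has 1 element(s), so mu_c(B) = 1.

1


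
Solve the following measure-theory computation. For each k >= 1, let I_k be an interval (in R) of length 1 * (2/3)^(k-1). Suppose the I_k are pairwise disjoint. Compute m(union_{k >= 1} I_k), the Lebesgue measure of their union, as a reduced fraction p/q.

By countable additivity of the Lebesgue measure on pairwise disjoint measurable sets,
  m(union_{k >= 1} I_k) = sum_{k >= 1} m(I_k) = sum_{k >= 1} a * r^(k-1),
  with a = 1 and r = 2/3.
Since 0 < r = 2/3 < 1, the geometric series converges:
  sum_{k >= 1} a * r^(k-1) = a / (1 - r).
  = 1 / (1 - 2/3)
  = 1 / (1/3)
  = 3.

3
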